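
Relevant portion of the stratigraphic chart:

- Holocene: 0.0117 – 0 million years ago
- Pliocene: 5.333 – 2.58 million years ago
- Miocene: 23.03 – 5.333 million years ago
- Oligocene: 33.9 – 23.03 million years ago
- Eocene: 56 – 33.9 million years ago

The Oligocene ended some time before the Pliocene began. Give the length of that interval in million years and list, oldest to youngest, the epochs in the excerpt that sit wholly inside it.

17.697 million years; Miocene

End of Oligocene = 23.03 Ma; start of Pliocene = 5.333 Ma.
Gap = 23.03 − 5.333 = 17.697 Myr.
Epochs wholly inside 23.03–5.333 Ma: Miocene (23.03–5.333).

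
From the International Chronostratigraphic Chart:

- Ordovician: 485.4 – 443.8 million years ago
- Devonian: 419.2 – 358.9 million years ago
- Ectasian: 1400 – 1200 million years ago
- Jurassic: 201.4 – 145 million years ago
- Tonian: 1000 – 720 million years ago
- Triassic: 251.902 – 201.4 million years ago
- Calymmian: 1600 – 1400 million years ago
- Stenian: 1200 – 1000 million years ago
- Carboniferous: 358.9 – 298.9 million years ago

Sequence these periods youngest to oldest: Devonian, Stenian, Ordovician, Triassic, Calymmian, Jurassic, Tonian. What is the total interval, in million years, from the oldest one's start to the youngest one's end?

Jurassic → Triassic → Devonian → Ordovician → Tonian → Stenian → Calymmian; total span 1455 Myr

Start ages (Ma): Calymmian 1600, Stenian 1200, Tonian 1000, Ordovician 485.4, Devonian 419.2, Triassic 251.902, Jurassic 201.4.
Ordered youngest to oldest: Jurassic, Triassic, Devonian, Ordovician, Tonian, Stenian, Calymmian.
Span = 1600 − 145 = 1455 Myr.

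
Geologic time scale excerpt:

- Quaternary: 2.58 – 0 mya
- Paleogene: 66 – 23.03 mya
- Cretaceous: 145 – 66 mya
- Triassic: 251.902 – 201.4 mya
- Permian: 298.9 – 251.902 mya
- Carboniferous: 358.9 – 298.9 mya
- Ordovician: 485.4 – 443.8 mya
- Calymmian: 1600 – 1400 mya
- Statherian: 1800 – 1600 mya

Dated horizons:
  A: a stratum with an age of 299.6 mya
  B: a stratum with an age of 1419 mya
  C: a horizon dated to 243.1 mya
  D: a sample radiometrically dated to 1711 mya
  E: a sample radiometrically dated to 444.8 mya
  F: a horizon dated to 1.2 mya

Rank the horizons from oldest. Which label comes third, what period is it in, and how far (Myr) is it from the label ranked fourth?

E, in the Ordovician; 145.2 million years to A

Sorted oldest-first by Ma: D (1711), B (1419), E (444.8), A (299.6), C (243.1), F (1.2).
The third oldest is E at 444.8 Ma, which lies in 485.4–443.8 Ma: the Ordovician.
The fourth oldest is A at 299.6 Ma; separation = |444.8 − 299.6| = 145.2 Myr.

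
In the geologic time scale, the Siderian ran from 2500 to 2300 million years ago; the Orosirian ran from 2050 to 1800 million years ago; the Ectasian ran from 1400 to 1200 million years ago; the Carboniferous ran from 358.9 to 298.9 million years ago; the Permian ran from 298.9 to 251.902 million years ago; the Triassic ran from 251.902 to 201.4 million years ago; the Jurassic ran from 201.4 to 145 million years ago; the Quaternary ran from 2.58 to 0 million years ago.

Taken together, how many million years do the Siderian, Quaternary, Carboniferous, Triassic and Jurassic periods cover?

Each duration: Siderian = 200; Quaternary = 2.58; Carboniferous = 60; Triassic = 50.502; Jurassic = 56.4.
Sum: 200 + 2.58 + 60 + 50.502 + 56.4 = 369.482 Myr.

369.482 million years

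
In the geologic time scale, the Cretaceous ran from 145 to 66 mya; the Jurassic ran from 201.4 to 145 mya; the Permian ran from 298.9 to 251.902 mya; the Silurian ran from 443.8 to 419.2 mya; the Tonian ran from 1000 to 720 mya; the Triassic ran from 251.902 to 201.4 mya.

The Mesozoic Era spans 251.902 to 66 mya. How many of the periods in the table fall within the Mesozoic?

3

Periods inside 251.902–66 Ma: Triassic, Jurassic, Cretaceous — 3 in total.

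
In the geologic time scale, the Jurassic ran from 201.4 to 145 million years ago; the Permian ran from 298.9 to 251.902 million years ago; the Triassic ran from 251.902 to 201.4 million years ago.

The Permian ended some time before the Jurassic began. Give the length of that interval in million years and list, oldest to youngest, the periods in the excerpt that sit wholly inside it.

50.502 million years; Triassic

End of Permian = 251.902 Ma; start of Jurassic = 201.4 Ma.
Gap = 251.902 − 201.4 = 50.502 Myr.
Periods wholly inside 251.902–201.4 Ma: Triassic (251.902–201.4).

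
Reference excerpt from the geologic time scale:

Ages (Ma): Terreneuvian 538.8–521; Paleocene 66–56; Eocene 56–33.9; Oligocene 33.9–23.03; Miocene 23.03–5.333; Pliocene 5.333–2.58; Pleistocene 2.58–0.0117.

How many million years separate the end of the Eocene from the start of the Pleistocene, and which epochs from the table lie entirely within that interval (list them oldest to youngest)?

The Eocene closes at 33.9 Ma and the Pleistocene opens at 2.58 Ma, so the interval is 33.9 − 2.58 = 31.32 Myr.
An epoch fits inside if it starts at or after 33.9 Ma and ends at or before 2.58 Ma; oldest first that gives Oligocene, Miocene, Pliocene.

31.32 million years; Oligocene, Miocene, Pliocene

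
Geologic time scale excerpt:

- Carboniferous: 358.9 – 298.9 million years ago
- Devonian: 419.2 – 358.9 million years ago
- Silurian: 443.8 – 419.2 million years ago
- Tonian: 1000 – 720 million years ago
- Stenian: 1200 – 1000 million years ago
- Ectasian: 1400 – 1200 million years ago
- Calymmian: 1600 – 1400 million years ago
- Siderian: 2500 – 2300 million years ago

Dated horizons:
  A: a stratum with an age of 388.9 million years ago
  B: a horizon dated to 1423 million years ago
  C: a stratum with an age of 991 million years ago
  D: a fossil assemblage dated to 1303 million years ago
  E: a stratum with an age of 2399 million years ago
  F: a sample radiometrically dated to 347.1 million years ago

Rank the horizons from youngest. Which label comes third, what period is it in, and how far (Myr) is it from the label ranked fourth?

C, in the Tonian; 312 million years to D

Smaller Ma means younger, so youngest first: F 347.1 < A 388.9 < C 991 < D 1303 < B 1423 < E 2399.
Counting 3 along gives C (991 Ma); the excerpt puts that inside the Tonian, 1000–720 Ma.
Next in line is D (1303 Ma), and 1303 − 991 = 312 Myr.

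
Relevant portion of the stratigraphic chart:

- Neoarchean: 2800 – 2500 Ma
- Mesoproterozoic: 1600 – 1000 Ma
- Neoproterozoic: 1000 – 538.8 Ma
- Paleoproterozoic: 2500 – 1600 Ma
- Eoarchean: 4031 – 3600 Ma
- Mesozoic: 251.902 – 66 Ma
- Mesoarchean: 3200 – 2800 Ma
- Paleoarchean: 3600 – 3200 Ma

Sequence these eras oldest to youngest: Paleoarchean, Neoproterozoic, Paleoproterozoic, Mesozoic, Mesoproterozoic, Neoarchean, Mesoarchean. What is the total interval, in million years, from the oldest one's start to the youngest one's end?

From the excerpt: Paleoarchean 3600–3200; Neoproterozoic 1000–538.8; Paleoproterozoic 2500–1600; Mesozoic 251.902–66; Mesoproterozoic 1600–1000; Neoarchean 2800–2500; Mesoarchean 3200–2800 (Ma).
Larger Ma is earlier, so the oldest is Paleoarchean and the youngest is Mesozoic; oldest to youngest: Paleoarchean, Mesoarchean, Neoarchean, Paleoproterozoic, Mesoproterozoic, Neoproterozoic, Mesozoic.
Oldest start 3600 minus youngest end 66 gives 3534 Myr overall.

Paleoarchean, Mesoarchean, Neoarchean, Paleoproterozoic, Mesoproterozoic, Neoproterozoic, Mesozoic; total span 3534 Myr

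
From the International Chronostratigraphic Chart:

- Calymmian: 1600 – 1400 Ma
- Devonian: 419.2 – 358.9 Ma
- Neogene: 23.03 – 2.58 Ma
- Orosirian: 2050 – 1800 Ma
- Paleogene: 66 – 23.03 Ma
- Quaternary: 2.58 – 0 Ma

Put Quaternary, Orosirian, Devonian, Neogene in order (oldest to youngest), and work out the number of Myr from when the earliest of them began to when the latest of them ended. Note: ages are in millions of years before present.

Start ages (Ma): Orosirian 2050, Devonian 419.2, Neogene 23.03, Quaternary 2.58.
Ordered oldest to youngest: Orosirian, Devonian, Neogene, Quaternary.
Span = 2050 − 0 = 2050 Myr.

Orosirian → Devonian → Neogene → Quaternary; total span 2050 Myr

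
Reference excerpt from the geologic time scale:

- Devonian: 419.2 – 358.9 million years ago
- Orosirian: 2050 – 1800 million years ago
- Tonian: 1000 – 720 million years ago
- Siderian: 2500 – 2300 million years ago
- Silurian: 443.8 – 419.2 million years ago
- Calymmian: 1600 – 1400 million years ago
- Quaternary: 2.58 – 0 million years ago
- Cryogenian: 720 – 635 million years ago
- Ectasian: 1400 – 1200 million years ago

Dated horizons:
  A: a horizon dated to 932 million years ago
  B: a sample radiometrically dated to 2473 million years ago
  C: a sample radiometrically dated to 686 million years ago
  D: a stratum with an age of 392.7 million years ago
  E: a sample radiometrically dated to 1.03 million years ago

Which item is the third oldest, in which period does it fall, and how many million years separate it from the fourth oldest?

Sorted oldest-first by Ma: B (2473), A (932), C (686), D (392.7), E (1.03).
The third oldest is C at 686 Ma, which lies in 720–635 Ma: the Cryogenian.
The fourth oldest is D at 392.7 Ma; separation = |686 − 392.7| = 293.3 Myr.

C, in the Cryogenian; 293.3 million years to D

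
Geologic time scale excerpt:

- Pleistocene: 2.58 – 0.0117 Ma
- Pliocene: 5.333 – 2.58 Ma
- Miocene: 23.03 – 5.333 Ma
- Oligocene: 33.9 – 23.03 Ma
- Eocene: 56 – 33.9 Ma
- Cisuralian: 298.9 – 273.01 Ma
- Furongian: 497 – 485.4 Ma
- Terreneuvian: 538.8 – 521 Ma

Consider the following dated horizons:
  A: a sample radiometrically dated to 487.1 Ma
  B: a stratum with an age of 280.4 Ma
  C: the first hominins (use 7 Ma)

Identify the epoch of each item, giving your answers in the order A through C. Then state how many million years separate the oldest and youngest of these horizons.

Match each age against the start–end ranges in the excerpt: A = 487.1 Ma → Furongian (497–485.4); B = 280.4 Ma → Cisuralian (298.9–273.01); C = 7 Ma → Miocene (23.03–5.333).
The largest age is 487.1 Ma and the smallest is 7 Ma; their difference is 480.1 Myr.

A — Furongian; B — Cisuralian; C — Miocene; span 480.1 million years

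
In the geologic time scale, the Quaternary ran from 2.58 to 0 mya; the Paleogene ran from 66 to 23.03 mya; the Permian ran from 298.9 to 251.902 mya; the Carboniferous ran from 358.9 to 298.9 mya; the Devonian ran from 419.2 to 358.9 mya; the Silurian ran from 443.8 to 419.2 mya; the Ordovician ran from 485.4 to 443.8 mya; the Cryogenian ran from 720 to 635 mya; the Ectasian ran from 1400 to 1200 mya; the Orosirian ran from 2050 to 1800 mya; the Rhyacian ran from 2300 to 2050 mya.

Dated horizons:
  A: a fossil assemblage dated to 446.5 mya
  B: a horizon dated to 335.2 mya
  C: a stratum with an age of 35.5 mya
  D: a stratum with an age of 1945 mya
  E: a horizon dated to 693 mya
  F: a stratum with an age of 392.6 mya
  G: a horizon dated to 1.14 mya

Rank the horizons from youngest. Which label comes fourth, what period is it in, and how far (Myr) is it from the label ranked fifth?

Smaller Ma means younger, so youngest first: G 1.14 < C 35.5 < B 335.2 < F 392.6 < A 446.5 < E 693 < D 1945.
Counting 4 along gives F (392.6 Ma); the excerpt puts that inside the Devonian, 419.2–358.9 Ma.
Next in line is A (446.5 Ma), and 446.5 − 392.6 = 53.9 Myr.

F, in the Devonian; 53.9 million years to A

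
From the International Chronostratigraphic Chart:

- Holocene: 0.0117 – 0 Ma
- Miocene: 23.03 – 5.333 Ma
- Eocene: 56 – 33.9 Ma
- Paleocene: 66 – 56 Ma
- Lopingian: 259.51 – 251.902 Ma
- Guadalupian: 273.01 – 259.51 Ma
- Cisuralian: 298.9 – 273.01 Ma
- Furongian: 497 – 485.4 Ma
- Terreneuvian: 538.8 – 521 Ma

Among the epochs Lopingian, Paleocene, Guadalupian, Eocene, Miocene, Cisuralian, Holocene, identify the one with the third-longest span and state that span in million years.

Durations: Lopingian 7.608; Paleocene 10; Guadalupian 13.5; Eocene 22.1; Miocene 17.697; Cisuralian 25.89; Holocene 0.0117 Myr.
Sorted longest-first: Cisuralian (25.89), Eocene (22.1), Miocene (17.697), Guadalupian (13.5), Paleocene (10), Lopingian (7.608), Holocene (0.0117).
The third longest is Miocene at 17.697 Myr.

Miocene, 17.697 million years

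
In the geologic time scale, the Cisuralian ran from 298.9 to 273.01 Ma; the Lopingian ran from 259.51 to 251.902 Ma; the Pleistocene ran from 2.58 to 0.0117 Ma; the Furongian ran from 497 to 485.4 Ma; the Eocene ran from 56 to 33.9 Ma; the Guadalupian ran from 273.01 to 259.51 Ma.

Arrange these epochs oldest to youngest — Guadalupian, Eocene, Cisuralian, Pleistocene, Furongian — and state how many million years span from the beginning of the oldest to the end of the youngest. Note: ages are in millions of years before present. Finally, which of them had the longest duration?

Furongian → Cisuralian → Guadalupian → Eocene → Pleistocene; total span 496.9883 Myr; longest is Cisuralian

From the excerpt: Guadalupian 273.01–259.51; Eocene 56–33.9; Cisuralian 298.9–273.01; Pleistocene 2.58–0.0117; Furongian 497–485.4 (Ma).
Larger Ma is earlier, so the oldest is Furongian and the youngest is Pleistocene; oldest to youngest: Furongian, Cisuralian, Guadalupian, Eocene, Pleistocene.
Oldest start 497 minus youngest end 0.0117 gives 496.9883 Myr overall.
Individual lengths (start − end): Eocene 22.1; Cisuralian 25.89; Guadalupian 13.5; Furongian 11.6; Pleistocene 2.5683. The largest is Cisuralian at 25.89 Myr.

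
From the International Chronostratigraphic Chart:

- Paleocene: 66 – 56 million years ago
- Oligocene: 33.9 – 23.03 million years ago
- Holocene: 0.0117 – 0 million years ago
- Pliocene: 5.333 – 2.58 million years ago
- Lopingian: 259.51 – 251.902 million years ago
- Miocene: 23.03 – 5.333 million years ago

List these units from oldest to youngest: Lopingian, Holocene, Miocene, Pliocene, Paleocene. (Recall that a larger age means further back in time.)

Lopingian, Paleocene, Miocene, Pliocene, Holocene

Sorting by start age (descending Ma, since larger Ma = older): Lopingian start 259.51, Paleocene start 66, Miocene start 23.03, Pliocene start 5.333, Holocene start 0.0117.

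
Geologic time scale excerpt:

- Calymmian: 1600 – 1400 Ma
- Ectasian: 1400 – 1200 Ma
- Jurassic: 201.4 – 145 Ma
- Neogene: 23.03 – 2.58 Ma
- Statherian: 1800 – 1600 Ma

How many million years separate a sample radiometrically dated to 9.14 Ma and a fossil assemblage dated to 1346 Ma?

1336.86 million years

1346 − 9.14 = 1336.86 million years.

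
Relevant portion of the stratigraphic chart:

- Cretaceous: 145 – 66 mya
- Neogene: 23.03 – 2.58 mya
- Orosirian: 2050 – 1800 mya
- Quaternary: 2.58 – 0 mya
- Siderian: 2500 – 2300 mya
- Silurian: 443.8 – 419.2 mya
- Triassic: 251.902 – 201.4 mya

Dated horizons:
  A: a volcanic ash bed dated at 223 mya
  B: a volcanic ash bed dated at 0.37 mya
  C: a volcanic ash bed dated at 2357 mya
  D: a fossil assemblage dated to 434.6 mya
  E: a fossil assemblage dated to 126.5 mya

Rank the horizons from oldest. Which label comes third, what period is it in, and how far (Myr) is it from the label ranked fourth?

A, in the Triassic; 96.5 million years to E

Larger Ma means older, so oldest first: C 2357 > D 434.6 > A 223 > E 126.5 > B 0.37.
Counting 3 along gives A (223 Ma); the excerpt puts that inside the Triassic, 251.902–201.4 Ma.
Next in line is E (126.5 Ma), and 223 − 126.5 = 96.5 Myr.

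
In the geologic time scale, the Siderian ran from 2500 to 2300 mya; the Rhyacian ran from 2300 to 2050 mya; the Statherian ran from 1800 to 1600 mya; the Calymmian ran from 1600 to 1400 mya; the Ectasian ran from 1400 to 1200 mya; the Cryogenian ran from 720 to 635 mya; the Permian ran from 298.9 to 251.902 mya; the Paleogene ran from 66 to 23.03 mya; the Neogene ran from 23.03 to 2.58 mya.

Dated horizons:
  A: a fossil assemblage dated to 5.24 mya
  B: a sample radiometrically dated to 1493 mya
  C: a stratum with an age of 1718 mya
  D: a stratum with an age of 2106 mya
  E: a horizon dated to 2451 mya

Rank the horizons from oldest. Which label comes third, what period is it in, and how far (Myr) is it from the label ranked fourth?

C, in the Statherian; 225 million years to B

Sorted oldest-first by Ma: E (2451), D (2106), C (1718), B (1493), A (5.24).
The third oldest is C at 1718 Ma, which lies in 1800–1600 Ma: the Statherian.
The fourth oldest is B at 1493 Ma; separation = |1718 − 1493| = 225 Myr.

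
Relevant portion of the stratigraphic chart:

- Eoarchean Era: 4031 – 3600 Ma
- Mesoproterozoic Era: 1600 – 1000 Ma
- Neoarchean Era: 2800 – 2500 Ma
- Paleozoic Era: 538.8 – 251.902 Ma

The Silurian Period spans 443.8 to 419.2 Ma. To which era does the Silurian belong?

The Silurian (443.8–419.2 Ma) lies entirely within 538.8–251.902 Ma, the Paleozoic Era.

Paleozoic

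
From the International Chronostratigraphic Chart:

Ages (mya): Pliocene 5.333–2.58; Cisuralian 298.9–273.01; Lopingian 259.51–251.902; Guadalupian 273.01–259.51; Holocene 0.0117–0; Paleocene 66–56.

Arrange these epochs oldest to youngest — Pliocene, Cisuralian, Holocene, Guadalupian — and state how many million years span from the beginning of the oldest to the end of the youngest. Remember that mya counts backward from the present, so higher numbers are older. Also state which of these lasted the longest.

Cisuralian, Guadalupian, Pliocene, Holocene; total span 298.9 Myr; longest is Cisuralian

From the excerpt: Pliocene 5.333–2.58; Cisuralian 298.9–273.01; Holocene 0.0117–0; Guadalupian 273.01–259.51 (Ma).
Larger Ma is earlier, so the oldest is Cisuralian and the youngest is Holocene; oldest to youngest: Cisuralian, Guadalupian, Pliocene, Holocene.
Oldest start 298.9 minus youngest end 0 gives 298.9 Myr overall.
Individual lengths (start − end): Pliocene 2.753; Holocene 0.0117; Cisuralian 25.89; Guadalupian 13.5. The largest is Cisuralian at 25.89 Myr.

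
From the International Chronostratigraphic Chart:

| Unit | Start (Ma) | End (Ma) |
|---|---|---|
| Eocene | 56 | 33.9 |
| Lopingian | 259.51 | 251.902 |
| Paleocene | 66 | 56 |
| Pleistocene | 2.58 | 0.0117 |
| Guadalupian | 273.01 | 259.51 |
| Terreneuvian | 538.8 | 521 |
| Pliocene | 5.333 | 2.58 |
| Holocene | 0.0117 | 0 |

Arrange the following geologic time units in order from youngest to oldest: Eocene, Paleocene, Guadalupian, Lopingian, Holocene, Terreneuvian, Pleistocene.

Sorting by start age (ascending Ma, since larger Ma = older): Holocene start 0.0117, Pleistocene start 2.58, Eocene start 56, Paleocene start 66, Lopingian start 259.51, Guadalupian start 273.01, Terreneuvian start 538.8.

Holocene → Pleistocene → Eocene → Paleocene → Lopingian → Guadalupian → Terreneuvian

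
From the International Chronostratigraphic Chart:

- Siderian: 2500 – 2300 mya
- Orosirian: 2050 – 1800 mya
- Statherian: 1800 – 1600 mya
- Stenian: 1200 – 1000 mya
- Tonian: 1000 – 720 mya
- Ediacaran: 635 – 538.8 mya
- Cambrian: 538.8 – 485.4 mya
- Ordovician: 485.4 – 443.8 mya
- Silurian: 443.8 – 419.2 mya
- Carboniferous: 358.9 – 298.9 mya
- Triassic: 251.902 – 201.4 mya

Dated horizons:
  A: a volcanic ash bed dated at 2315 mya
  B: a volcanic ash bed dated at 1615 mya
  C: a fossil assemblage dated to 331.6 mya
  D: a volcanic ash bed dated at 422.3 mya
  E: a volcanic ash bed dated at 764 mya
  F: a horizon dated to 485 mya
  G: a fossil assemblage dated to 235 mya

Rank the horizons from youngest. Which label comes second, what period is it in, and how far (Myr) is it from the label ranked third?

Sorted youngest-first by Ma: G (235), C (331.6), D (422.3), F (485), E (764), B (1615), A (2315).
The second youngest is C at 331.6 Ma, which lies in 358.9–298.9 Ma: the Carboniferous.
The third youngest is D at 422.3 Ma; separation = |331.6 − 422.3| = 90.7 Myr.

C, in the Carboniferous; 90.7 million years to D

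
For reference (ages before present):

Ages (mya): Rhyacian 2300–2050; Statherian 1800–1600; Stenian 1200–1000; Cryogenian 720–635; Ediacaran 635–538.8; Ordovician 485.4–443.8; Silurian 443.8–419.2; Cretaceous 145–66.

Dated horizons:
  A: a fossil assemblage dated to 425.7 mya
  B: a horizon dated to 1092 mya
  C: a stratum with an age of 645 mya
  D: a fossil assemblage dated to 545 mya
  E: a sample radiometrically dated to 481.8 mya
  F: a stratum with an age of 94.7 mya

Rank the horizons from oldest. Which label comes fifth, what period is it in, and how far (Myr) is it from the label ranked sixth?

Larger Ma means older, so oldest first: B 1092 > C 645 > D 545 > E 481.8 > A 425.7 > F 94.7.
Counting 5 along gives A (425.7 Ma); the excerpt puts that inside the Silurian, 443.8–419.2 Ma.
Next in line is F (94.7 Ma), and 425.7 − 94.7 = 331 Myr.

A, in the Silurian; 331 million years to F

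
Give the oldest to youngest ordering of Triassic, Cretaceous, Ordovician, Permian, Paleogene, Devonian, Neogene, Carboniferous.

Ordovician, Devonian, Carboniferous, Permian, Triassic, Cretaceous, Paleogene, Neogene

Era membership (oldest first within each) — Paleozoic: Ordovician, Devonian, Carboniferous, Permian; Mesozoic: Triassic, Cretaceous; Cenozoic: Paleogene, Neogene. Paleozoic precedes Mesozoic, which precedes Cenozoic. Concatenating the groups in that era order gives oldest to youngest directly.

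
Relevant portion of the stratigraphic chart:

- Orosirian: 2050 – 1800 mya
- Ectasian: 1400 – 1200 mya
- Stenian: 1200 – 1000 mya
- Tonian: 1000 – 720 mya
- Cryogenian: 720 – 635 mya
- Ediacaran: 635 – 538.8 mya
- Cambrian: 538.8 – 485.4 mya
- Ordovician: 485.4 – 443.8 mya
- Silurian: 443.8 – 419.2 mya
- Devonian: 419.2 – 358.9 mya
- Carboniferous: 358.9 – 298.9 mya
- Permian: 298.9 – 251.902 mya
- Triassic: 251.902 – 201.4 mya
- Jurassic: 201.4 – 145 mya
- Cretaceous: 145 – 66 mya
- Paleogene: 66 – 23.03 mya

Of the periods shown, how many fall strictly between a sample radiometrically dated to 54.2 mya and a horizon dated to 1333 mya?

The older date is 1333 Ma and the younger is 54.2 Ma.
Periods with start < 1333 and end > 54.2 Ma: Stenian (1200–1000), Tonian (1000–720), Cryogenian (720–635), Ediacaran (635–538.8), Cambrian (538.8–485.4), Ordovician (485.4–443.8), Silurian (443.8–419.2), Devonian (419.2–358.9), Carboniferous (358.9–298.9), Permian (298.9–251.902), Triassic (251.902–201.4), Jurassic (201.4–145), Cretaceous (145–66).
That is 13 complete periods.

13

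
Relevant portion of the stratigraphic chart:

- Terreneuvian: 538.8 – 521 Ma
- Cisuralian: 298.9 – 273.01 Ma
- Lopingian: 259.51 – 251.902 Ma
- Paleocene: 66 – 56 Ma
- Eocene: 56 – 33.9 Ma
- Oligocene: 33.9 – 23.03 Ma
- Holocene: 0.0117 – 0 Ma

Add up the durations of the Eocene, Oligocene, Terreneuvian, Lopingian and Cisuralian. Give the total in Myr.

Each duration: Eocene = 22.1; Oligocene = 10.87; Terreneuvian = 17.8; Lopingian = 7.608; Cisuralian = 25.89.
Sum: 22.1 + 10.87 + 17.8 + 7.608 + 25.89 = 84.268 Myr.

84.268 million years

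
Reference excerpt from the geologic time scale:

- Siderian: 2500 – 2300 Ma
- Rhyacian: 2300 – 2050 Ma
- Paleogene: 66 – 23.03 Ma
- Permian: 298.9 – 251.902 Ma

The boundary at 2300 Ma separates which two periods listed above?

Siderian and Rhyacian

The Siderian ends at 2300 Ma and the Rhyacian begins at 2300 Ma, so they share that boundary.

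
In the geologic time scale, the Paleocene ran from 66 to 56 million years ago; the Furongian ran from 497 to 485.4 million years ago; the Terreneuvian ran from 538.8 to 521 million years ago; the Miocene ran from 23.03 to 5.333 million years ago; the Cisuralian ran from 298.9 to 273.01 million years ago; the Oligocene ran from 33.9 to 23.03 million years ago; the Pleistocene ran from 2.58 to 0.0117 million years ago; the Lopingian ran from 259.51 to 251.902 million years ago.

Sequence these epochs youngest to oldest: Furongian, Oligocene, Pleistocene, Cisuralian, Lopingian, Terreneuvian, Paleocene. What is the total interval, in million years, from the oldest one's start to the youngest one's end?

Pleistocene, Oligocene, Paleocene, Lopingian, Cisuralian, Furongian, Terreneuvian; total span 538.7883 Myr

From the excerpt: Furongian 497–485.4; Oligocene 33.9–23.03; Pleistocene 2.58–0.0117; Cisuralian 298.9–273.01; Lopingian 259.51–251.902; Terreneuvian 538.8–521; Paleocene 66–56 (Ma).
Larger Ma is earlier, so the oldest is Terreneuvian and the youngest is Pleistocene; youngest to oldest: Pleistocene, Oligocene, Paleocene, Lopingian, Cisuralian, Furongian, Terreneuvian.
Oldest start 538.8 minus youngest end 0.0117 gives 538.7883 Myr overall.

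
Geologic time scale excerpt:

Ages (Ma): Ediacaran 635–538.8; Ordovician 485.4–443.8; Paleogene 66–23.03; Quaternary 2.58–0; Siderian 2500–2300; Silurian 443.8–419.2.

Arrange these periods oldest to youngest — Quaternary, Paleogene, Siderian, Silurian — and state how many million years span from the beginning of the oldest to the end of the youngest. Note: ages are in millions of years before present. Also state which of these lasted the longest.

Start ages (Ma): Siderian 2500, Silurian 443.8, Paleogene 66, Quaternary 2.58.
Ordered oldest to youngest: Siderian, Silurian, Paleogene, Quaternary.
Span = 2500 − 0 = 2500 Myr.
Durations: Siderian 200, Paleogene 42.97, Silurian 24.6, Quaternary 2.58 → longest is Siderian (200 Myr).

Siderian → Silurian → Paleogene → Quaternary; total span 2500 Myr; longest is Siderian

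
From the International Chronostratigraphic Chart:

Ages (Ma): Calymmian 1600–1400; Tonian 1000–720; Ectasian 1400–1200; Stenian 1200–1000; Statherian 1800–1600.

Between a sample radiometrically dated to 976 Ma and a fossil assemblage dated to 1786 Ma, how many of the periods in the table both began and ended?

1786 Ma sits inside the Statherian (1800–1600) and 976 Ma inside the Tonian (1000–720); neither of those is wholly between the two dates.
The listed periods lying completely between them are Calymmian, Ectasian, Stenian — 3 in all.

3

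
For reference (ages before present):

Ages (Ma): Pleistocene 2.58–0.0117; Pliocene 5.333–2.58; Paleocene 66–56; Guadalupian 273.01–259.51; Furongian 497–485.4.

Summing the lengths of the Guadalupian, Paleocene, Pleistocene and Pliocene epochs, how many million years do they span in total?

28.8213 million years

Each duration: Guadalupian = 13.5; Paleocene = 10; Pleistocene = 2.5683; Pliocene = 2.753.
Sum: 13.5 + 10 + 2.5683 + 2.753 = 28.8213 Myr.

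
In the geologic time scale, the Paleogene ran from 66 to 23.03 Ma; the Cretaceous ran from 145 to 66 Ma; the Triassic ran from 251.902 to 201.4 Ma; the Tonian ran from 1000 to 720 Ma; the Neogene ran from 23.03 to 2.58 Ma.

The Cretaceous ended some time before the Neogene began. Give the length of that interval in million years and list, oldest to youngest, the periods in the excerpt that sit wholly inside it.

42.97 million years; Paleogene

End of Cretaceous = 66 Ma; start of Neogene = 23.03 Ma.
Gap = 66 − 23.03 = 42.97 Myr.
Periods wholly inside 66–23.03 Ma: Paleogene (66–23.03).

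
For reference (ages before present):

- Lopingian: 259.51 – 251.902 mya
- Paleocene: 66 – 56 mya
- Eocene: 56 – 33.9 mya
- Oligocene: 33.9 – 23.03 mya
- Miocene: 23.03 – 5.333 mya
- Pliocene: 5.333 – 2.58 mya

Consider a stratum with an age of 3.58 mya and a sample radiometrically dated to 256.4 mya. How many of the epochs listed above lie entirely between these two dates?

4

The older date is 256.4 Ma and the younger is 3.58 Ma.
Epochs with start < 256.4 and end > 3.58 Ma: Paleocene (66–56), Eocene (56–33.9), Oligocene (33.9–23.03), Miocene (23.03–5.333).
That is 4 complete epochs.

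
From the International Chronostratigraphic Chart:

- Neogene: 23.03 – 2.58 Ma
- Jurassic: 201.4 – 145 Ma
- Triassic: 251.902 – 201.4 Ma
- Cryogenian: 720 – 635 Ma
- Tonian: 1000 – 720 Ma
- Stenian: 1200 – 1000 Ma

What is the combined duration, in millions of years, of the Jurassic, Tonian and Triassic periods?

Duration is start − end for each: (201.4 − 145) + (1000 − 720) + (251.902 − 201.4).
That is 56.4 + 280 + 50.502, which totals 386.902 million years.

386.902 million years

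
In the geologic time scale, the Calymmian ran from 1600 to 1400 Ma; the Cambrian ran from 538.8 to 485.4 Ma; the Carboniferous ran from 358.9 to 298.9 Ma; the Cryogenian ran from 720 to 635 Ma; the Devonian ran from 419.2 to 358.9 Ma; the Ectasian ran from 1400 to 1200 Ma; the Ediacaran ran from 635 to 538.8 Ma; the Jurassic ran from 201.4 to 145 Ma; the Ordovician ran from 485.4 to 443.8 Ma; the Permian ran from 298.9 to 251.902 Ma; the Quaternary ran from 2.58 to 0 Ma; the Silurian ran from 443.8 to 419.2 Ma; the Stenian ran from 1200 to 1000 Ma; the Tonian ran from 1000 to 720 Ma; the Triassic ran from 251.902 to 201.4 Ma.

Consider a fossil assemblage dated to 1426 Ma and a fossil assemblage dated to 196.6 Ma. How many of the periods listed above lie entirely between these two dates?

12

1426 Ma sits inside the Calymmian (1600–1400) and 196.6 Ma inside the Jurassic (201.4–145); neither of those is wholly between the two dates.
The listed periods lying completely between them are Ectasian, Stenian, Tonian, Cryogenian, Ediacaran, Cambrian, Ordovician, Silurian, Devonian, Carboniferous, Permian, Triassic — 12 in all.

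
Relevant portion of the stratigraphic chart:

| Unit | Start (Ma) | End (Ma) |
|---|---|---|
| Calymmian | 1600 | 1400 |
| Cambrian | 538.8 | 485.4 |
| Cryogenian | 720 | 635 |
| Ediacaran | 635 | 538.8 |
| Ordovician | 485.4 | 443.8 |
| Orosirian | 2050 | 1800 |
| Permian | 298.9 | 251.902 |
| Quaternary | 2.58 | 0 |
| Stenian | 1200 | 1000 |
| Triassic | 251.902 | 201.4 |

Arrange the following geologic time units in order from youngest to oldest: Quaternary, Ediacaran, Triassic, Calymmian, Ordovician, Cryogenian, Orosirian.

The oldest of these is Orosirian (starts 2050 Ma) and the youngest is Quaternary (ends 0 Ma).
In between, by decreasing start age: Calymmian (1600), Cryogenian (720), Ediacaran (635), Ordovician (485.4), Triassic (251.902).
Listing youngest first means reversing that sequence.

Quaternary, Triassic, Ordovician, Ediacaran, Cryogenian, Calymmian, Orosirian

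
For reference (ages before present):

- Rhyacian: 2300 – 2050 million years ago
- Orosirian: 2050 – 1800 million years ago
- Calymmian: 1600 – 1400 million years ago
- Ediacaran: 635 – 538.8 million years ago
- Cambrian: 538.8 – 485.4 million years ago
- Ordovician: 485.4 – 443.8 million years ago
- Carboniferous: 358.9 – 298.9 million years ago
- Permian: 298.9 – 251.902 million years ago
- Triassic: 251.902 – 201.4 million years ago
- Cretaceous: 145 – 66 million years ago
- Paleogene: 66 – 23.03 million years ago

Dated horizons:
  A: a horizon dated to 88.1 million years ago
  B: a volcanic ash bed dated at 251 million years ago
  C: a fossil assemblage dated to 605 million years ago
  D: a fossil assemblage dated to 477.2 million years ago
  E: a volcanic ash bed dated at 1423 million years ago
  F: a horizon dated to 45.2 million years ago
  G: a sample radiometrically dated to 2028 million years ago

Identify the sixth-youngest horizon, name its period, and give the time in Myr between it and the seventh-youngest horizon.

E, in the Calymmian; 605 million years to G

Smaller Ma means younger, so youngest first: F 45.2 < A 88.1 < B 251 < D 477.2 < C 605 < E 1423 < G 2028.
Counting 6 along gives E (1423 Ma); the excerpt puts that inside the Calymmian, 1600–1400 Ma.
Next in line is G (2028 Ma), and 2028 − 1423 = 605 Myr.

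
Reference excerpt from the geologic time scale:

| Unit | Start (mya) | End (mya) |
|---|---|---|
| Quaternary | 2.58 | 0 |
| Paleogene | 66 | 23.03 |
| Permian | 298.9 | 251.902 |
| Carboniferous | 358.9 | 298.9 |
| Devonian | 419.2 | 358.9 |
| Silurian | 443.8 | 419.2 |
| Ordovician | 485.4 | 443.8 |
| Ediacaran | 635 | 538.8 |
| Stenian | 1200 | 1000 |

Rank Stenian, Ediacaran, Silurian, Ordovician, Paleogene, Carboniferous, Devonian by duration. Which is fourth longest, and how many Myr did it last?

Start − end for each: Stenian 1200 − 1000 = 200; Ediacaran 635 − 538.8 = 96.2; Silurian 443.8 − 419.2 = 24.6; Ordovician 485.4 − 443.8 = 41.6; Paleogene 66 − 23.03 = 42.97; Carboniferous 358.9 − 298.9 = 60; Devonian 419.2 − 358.9 = 60.3.
Ranking these from longest: Stenian > Ediacaran > Devonian > Carboniferous > Paleogene > Ordovician > Silurian.
Position 4 in that ranking is Carboniferous, which lasted 60 Myr.

Carboniferous, 60 million years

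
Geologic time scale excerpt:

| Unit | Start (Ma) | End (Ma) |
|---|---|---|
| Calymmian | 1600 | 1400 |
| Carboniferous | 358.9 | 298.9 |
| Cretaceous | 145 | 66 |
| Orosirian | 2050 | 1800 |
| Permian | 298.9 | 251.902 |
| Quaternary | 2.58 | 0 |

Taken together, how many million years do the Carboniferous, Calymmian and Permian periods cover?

Each duration: Carboniferous = 60; Calymmian = 200; Permian = 46.998.
Sum: 60 + 200 + 46.998 = 306.998 Myr.

306.998 million years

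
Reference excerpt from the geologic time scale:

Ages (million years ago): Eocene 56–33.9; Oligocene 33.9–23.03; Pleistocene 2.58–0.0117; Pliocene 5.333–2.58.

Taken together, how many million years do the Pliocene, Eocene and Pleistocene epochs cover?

Duration is start − end for each: (5.333 − 2.58) + (56 − 33.9) + (2.58 − 0.0117).
That is 2.753 + 22.1 + 2.5683, which totals 27.4213 million years.

27.4213 million years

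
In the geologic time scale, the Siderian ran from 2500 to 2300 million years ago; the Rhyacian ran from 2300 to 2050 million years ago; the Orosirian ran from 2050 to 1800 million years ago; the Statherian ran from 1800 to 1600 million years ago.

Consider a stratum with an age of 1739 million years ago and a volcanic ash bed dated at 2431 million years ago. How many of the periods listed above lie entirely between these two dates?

2

2431 Ma sits inside the Siderian (2500–2300) and 1739 Ma inside the Statherian (1800–1600); neither of those is wholly between the two dates.
The listed periods lying completely between them are Rhyacian, Orosirian — 2 in all.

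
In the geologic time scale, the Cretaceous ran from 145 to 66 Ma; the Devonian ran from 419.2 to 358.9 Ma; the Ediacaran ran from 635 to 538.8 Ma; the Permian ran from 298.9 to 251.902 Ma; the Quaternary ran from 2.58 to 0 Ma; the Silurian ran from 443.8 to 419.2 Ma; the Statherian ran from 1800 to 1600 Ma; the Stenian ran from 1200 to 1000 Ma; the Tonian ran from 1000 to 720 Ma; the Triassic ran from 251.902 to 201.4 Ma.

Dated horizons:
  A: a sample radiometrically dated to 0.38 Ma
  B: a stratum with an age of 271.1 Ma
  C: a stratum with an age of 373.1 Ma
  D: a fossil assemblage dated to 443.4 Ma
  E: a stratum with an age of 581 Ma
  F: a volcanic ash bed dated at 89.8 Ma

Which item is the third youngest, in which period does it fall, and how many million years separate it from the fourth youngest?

Sorted youngest-first by Ma: A (0.38), F (89.8), B (271.1), C (373.1), D (443.4), E (581).
The third youngest is B at 271.1 Ma, which lies in 298.9–251.902 Ma: the Permian.
The fourth youngest is C at 373.1 Ma; separation = |271.1 − 373.1| = 102 Myr.

B, in the Permian; 102 million years to C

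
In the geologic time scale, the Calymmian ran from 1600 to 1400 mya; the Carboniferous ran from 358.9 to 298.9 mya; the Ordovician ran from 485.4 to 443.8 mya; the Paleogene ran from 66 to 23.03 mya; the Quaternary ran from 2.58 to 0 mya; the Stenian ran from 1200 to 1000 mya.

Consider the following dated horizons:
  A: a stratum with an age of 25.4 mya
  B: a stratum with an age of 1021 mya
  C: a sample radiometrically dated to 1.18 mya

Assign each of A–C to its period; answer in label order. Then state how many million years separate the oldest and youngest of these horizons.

A — Paleogene; B — Stenian; C — Quaternary; span 1019.82 million years

Match each age against the start–end ranges in the excerpt: A = 25.4 Ma → Paleogene (66–23.03); B = 1021 Ma → Stenian (1200–1000); C = 1.18 Ma → Quaternary (2.58–0).
The largest age is 1021 Ma and the smallest is 1.18 Ma; their difference is 1019.82 Myr.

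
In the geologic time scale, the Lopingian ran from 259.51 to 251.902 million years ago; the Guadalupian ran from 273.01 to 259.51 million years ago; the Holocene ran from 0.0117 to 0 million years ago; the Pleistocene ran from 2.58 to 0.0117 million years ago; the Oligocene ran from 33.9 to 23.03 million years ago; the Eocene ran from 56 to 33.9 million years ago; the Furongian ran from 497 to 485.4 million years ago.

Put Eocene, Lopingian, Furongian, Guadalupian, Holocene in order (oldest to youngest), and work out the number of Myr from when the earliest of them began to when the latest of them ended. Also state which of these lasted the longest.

Furongian, Guadalupian, Lopingian, Eocene, Holocene; total span 497 Myr; longest is Eocene

From the excerpt: Eocene 56–33.9; Lopingian 259.51–251.902; Furongian 497–485.4; Guadalupian 273.01–259.51; Holocene 0.0117–0 (Ma).
Larger Ma is earlier, so the oldest is Furongian and the youngest is Holocene; oldest to youngest: Furongian, Guadalupian, Lopingian, Eocene, Holocene.
Oldest start 497 minus youngest end 0 gives 497 Myr overall.
Individual lengths (start − end): Eocene 22.1; Guadalupian 13.5; Furongian 11.6; Holocene 0.0117; Lopingian 7.608. The largest is Eocene at 22.1 Myr.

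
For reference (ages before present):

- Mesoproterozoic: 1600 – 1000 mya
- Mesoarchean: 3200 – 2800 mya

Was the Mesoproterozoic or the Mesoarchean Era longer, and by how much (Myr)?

Mesoproterozoic, by 200 million years

Mesoproterozoic: 1600 − 1000 = 600 Myr.
Mesoarchean: 3200 − 2800 = 400 Myr.
Difference: 600 − 400 = 200 Myr, so the Mesoproterozoic was longer.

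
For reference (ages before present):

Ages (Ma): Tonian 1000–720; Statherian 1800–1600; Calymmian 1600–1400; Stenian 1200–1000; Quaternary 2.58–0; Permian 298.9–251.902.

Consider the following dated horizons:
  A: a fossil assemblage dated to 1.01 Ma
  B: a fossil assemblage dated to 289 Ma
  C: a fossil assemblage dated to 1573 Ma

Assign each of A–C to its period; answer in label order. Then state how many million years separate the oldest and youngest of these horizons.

A — Quaternary; B — Permian; C — Calymmian; span 1571.99 million years

A: 1.01 Ma lies in 2.58–0 Ma, so Quaternary.
B: 289 Ma lies in 298.9–251.902 Ma, so Permian.
C: 1573 Ma lies in 1600–1400 Ma, so Calymmian.
Oldest = 1573 Ma, youngest = 1.01 Ma → span 1571.99 Myr.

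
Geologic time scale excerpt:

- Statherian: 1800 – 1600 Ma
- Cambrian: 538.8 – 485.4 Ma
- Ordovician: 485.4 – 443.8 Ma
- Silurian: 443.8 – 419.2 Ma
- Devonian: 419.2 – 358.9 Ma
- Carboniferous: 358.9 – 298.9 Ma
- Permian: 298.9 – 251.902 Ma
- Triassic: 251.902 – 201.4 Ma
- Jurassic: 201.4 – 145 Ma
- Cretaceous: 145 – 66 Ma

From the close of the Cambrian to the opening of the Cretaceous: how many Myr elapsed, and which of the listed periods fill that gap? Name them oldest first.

The Cambrian closes at 485.4 Ma and the Cretaceous opens at 145 Ma, so the interval is 485.4 − 145 = 340.4 Myr.
A period fits inside if it starts at or after 485.4 Ma and ends at or before 145 Ma; oldest first that gives Ordovician, Silurian, Devonian, Carboniferous, Permian, Triassic, Jurassic.

340.4 million years; Ordovician, Silurian, Devonian, Carboniferous, Permian, Triassic, Jurassic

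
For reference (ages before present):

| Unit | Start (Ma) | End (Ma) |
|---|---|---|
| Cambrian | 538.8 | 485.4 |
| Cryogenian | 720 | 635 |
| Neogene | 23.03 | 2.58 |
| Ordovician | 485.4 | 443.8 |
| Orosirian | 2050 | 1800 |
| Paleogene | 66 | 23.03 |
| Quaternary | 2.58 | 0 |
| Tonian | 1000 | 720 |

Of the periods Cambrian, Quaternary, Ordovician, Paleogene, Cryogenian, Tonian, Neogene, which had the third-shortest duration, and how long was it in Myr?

Ordovician, 41.6 million years

Start − end for each: Cambrian 538.8 − 485.4 = 53.4; Quaternary 2.58 − 0 = 2.58; Ordovician 485.4 − 443.8 = 41.6; Paleogene 66 − 23.03 = 42.97; Cryogenian 720 − 635 = 85; Tonian 1000 − 720 = 280; Neogene 23.03 − 2.58 = 20.45.
Ranking these from shortest: Quaternary < Neogene < Ordovician < Paleogene < Cambrian < Cryogenian < Tonian.
Position 3 in that ranking is Ordovician, which lasted 41.6 Myr.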